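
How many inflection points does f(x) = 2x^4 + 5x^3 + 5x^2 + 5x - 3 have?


Inflection points occur where f''(x) = 0 and concavity changes.
f(x) = 2x^4 + 5x^3 + 5x^2 + 5x - 3
f'(x) = 8x^3 + 15x^2 + 10x + 5
f''(x) = 24x^2 + 30x + 10
This is a quadratic in x. Use the discriminant to count real roots.
Discriminant = (30)^2 - 4 * 24 * 10
= 900 - 960
= -60
Since discriminant < 0, f''(x) = 0 has no real solutions.
Number of inflection points: 0

0


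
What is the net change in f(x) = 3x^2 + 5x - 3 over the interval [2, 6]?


Net change = f(b) - f(a)
f(x) = 3x^2 + 5x - 3
Compute f(6):
f(6) = 3 * 6^2 + 5 * 6 - 3
= 108 + 30 - 3
= 135
Compute f(2):
f(2) = 3 * 2^2 + 5 * 2 - 3
= 12 + 10 - 3
= 19
Net change = 135 - 19 = 116

116


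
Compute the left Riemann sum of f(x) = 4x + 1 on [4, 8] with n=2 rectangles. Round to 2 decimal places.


Left Riemann sum uses left endpoints of each subinterval.
Interval: [4, 8], n = 2
dx = (8 - 4) / 2 = 2
Left endpoints: [4, 6]
f values: [17, 25]
Sum = dx * (sum of f values)
= 2 * 42
= 84 = 84.00

84.00


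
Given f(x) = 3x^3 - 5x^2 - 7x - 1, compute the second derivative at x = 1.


First derivative:
f'(x) = 9x^2 - 10x - 7
Second derivative:
f''(x) = 18x - 10
Substitute x = 1:
f''(1) = 18 * 1 - 10
= 18 - 10
= 8

8


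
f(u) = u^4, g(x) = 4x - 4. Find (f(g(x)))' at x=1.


Using the chain rule: (f(g(x)))' = f'(g(x)) * g'(x)
First, find g(1):
g(1) = 4 * 1 - 4 = 0
Next, f'(u) = 4u^3
And g'(x) = 4
So f'(g(1)) * g'(1)
= 4 * 0^3 * 4
= 4 * 0 * 4
= 0

0


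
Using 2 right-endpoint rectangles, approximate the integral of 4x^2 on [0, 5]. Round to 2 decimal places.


Right Riemann sum uses right endpoints of each subinterval.
Interval: [0, 5], n = 2
dx = (5 - 0) / 2 = 5/2
Right endpoints: [5/2, 5]
f values: [25, 100]
Sum = dx * (sum of f values)
= 5/2 * 125
= 625/2 = 312.50

312.50


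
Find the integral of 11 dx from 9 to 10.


The integral of a constant k over [a, b] equals k * (b - a).
integral from 9 to 10 of 11 dx
= 11 * (10 - 9)
= 11 * 1
= 11

11


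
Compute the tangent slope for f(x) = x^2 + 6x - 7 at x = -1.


The slope of the tangent line equals f'(x) at the point.
f(x) = x^2 + 6x - 7
f'(x) = 2x + 6
At x = -1:
f'(-1) = 2 * (-1) + 6
= -2 + 6
= 4

4


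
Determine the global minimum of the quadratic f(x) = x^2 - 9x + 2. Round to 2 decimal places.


For a quadratic f(x) = ax^2 + bx + c with a > 0, the minimum is at the vertex.
Vertex x-coordinate: x = -b/(2a)
x = -(-9) / (2 * 1)
x = 9/2
Substitute back to find the minimum value:
f(9/2) = 1 * (9/2)^2 - 9 * (9/2) + 2
= 81/4 - 81/2 + 2
= -73/4 = -18.25

-18.25


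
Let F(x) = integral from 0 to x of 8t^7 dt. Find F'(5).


By the Fundamental Theorem of Calculus (Part 1):
If F(x) = integral from 0 to x of f(t) dt, then F'(x) = f(x)
Here f(t) = 8t^7
So F'(x) = 8x^7
Evaluate at x = 5:
F'(5) = 8 * 5^7
= 8 * 78125
= 625000

625000


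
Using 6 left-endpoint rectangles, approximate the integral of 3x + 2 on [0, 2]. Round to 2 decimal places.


Left Riemann sum uses left endpoints of each subinterval.
Interval: [0, 2], n = 6
dx = (2 - 0) / 6 = 1/3
Left endpoints: [0, 1/3, 2/3, 1, 4/3, 5/3]
f values: [2, 3, 4, 5, 6, 7]
Sum = dx * (sum of f values)
= 1/3 * 27
= 9 = 9.00

9.00


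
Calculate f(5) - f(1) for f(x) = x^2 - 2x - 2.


Net change = f(b) - f(a)
f(x) = x^2 - 2x - 2
Compute f(5):
f(5) = 1 * 5^2 - 2 * 5 - 2
= 25 - 10 - 2
= 13
Compute f(1):
f(1) = 1 * 1^2 - 2 * 1 - 2
= 1 - 2 - 2
= -3
Net change = 13 - (-3) = 16

16


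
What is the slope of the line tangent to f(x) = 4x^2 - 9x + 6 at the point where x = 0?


The slope of the tangent line equals f'(x) at the point.
f(x) = 4x^2 - 9x + 6
f'(x) = 8x - 9
At x = 0:
f'(0) = 8 * 0 - 9
= 0 - 9
= -9

-9


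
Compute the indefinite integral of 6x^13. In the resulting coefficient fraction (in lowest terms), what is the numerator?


Apply the power rule for integration:
integral of ax^n dx = a/(n+1) * x^(n+1) + C
integral of 6x^13 dx
= 6/14 * x^14 + C
= 3/7 * x^14 + C
The coefficient in lowest terms is 3/7, and its numerator is 3

3


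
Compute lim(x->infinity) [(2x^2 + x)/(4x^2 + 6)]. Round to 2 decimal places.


For limits at infinity with equal-degree polynomials,
we compare leading coefficients.
Numerator leading term: 2x^2
Denominator leading term: 4x^2
Divide both by x^2:
lim = (2 + 1/x) / (4 + 6/x^2)
As x -> infinity, the 1/x and 1/x^2 terms vanish:
= 2/4 = 1/2 = 0.50

0.50


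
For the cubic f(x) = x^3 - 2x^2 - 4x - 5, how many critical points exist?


Find where f'(x) = 0:
f(x) = x^3 - 2x^2 - 4x - 5
f'(x) = 3x^2 - 4x - 4
This is a quadratic in x. Use the discriminant to count real roots.
Discriminant = (-4)^2 - 4 * 3 * (-4)
= 16 - (-48)
= 64
Since discriminant > 0, f'(x) = 0 has 2 real solutions.
Number of critical points: 2

2


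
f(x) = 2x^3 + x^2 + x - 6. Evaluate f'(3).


Differentiate f(x) = 2x^3 + x^2 + x - 6 term by term:
f'(x) = 6x^2 + 2x + 1
Substitute x = 3:
f'(3) = 6 * 3^2 + 2 * 3 + 1
= 54 + 6 + 1
= 61

61


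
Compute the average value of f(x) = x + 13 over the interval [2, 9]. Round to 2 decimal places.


Average value = 1/(b-a) * integral from a to b of f(x) dx
First compute the integral of x + 13:
F(x) = (1/2)x^2 + 13x
F(9) = 1/2 * 81 + 13 * 9 = 315/2
F(2) = 1/2 * 4 + 13 * 2 = 28
Integral = 315/2 - 28 = 259/2
Average = (259/2) / (9 - 2) = (259/2) / 7
= 37/2 = 18.50

18.50


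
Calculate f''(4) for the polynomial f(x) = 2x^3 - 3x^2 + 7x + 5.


First derivative:
f'(x) = 6x^2 - 6x + 7
Second derivative:
f''(x) = 12x - 6
Substitute x = 4:
f''(4) = 12 * 4 - 6
= 48 - 6
= 42

42


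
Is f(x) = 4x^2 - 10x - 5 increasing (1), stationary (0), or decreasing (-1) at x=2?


Compute f'(x) to determine behavior:
f'(x) = 8x - 10
f'(2) = 8 * 2 - 10
= 16 - 10
= 6
Since f'(2) > 0, the function is increasing (1)

1


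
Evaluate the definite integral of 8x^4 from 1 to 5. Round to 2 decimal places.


Find the antiderivative of 8x^4:
F(x) = 8/5 * x^5
Apply the Fundamental Theorem of Calculus:
F(5) - F(1)
= 8/5 * 5^5 - 8/5 * 1^5
= 8/5 * (3125 - 1)
= 8/5 * 3124
= 24992/5 = 4998.40

4998.40


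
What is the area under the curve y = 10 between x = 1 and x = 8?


The area under a constant function y = 10 is a rectangle.
Width = 8 - 1 = 7
Height = 10
Area = width * height
= 7 * 10
= 70

70


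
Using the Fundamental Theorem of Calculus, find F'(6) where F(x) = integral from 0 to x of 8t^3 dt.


By the Fundamental Theorem of Calculus (Part 1):
If F(x) = integral from 0 to x of f(t) dt, then F'(x) = f(x)
Here f(t) = 8t^3
So F'(x) = 8x^3
Evaluate at x = 6:
F'(6) = 8 * 6^3
= 8 * 216
= 1728

1728


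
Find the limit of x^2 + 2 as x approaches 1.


Since polynomials are continuous, we use direct substitution.
lim(x->1) of x^2 + 2
= 1 * 1^2 + 0 * 1 + 2
= 1 + 0 + 2
= 3

3


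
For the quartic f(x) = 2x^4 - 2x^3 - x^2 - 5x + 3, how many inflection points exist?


Inflection points occur where f''(x) = 0 and concavity changes.
f(x) = 2x^4 - 2x^3 - x^2 - 5x + 3
f'(x) = 8x^3 - 6x^2 - 2x - 5
f''(x) = 24x^2 - 12x - 2
This is a quadratic in x. Use the discriminant to count real roots.
Discriminant = (-12)^2 - 4 * 24 * (-2)
= 144 - (-192)
= 336
Since discriminant > 0, f''(x) = 0 has 2 distinct real solutions.
A quadratic with two distinct real roots changes sign at each root, so concavity changes at both.
Number of inflection points: 2

2


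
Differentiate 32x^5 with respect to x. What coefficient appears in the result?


We apply the power rule: d/dx [ax^n] = a*n * x^(n-1)
d/dx [32x^5]
= 32 * 5 * x^(5-1)
= 160x^4
The coefficient is 160

160


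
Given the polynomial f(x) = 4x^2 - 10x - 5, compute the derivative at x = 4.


Differentiate term by term using power and sum rules:
f(x) = 4x^2 - 10x - 5
f'(x) = 8x - 10
Substitute x = 4:
f'(4) = 8 * 4 - 10
= 32 - 10
= 22

22


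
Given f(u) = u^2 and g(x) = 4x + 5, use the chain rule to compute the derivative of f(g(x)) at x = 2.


Using the chain rule: (f(g(x)))' = f'(g(x)) * g'(x)
First, find g(2):
g(2) = 4 * 2 + 5 = 13
Next, f'(u) = 2u
And g'(x) = 4
So f'(g(2)) * g'(2)
= 2 * 13 * 4
= 104

104


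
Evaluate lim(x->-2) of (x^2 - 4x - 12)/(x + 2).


Direct substitution gives 0/0, so we factor the numerator.
Factor: (x^2 - 4x - 12) = (x + 2)(x - 6)
Cancel the common factor (x + 2):
(x^2 - 4x - 12)/(x + 2) = (x - 6)
Now substitute x = -2:
= (-2) - (6) = -8

-8


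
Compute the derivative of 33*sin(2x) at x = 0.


Apply the chain rule to differentiate 33*sin(2x):
d/dx [33*sin(2x)]
= 33 * cos(2x) * d/dx(2x)
= 33 * 2 * cos(2x)
= 66 * cos(2x)
Evaluate at x = 0:
= 66 * cos(0)
= 66 * 1
= 66

66


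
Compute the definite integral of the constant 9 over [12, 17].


The integral of a constant k over [a, b] equals k * (b - a).
integral from 12 to 17 of 9 dx
= 9 * (17 - 12)
= 9 * 5
= 45

45


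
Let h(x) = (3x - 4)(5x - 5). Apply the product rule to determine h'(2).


Let u(x) = 3x - 4 and v(x) = 5x - 5
u'(x) = 3
v'(x) = 5
Product rule: h'(x) = u'(x)*v(x) + u(x)*v'(x)
= 3 * (5x - 5) + (3x - 4) * 5
At x = 2:
u(2) = 3 * 2 - 4 = 2
v(2) = 5 * 2 - 5 = 5
h'(2) = 3 * 5 + 2 * 5
= 15 + 10
= 25

25


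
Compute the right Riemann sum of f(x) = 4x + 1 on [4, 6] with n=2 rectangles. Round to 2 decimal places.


Right Riemann sum uses right endpoints of each subinterval.
Interval: [4, 6], n = 2
dx = (6 - 4) / 2 = 1
Right endpoints: [5, 6]
f values: [21, 25]
Sum = dx * (sum of f values)
= 1 * 46
= 46 = 46.00

46.00


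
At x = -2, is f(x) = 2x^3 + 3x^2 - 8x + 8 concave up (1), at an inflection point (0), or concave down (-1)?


Concavity is determined by the sign of f''(x).
f(x) = 2x^3 + 3x^2 - 8x + 8
f'(x) = 6x^2 + 6x - 8
f''(x) = 12x + 6
f''(-2) = 12 * (-2) + 6
= -24 + 6
= -18
Since f''(-2) < 0, the function is concave down (-1)

-1


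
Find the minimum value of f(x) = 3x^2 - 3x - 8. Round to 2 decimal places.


For a quadratic f(x) = ax^2 + bx + c with a > 0, the minimum is at the vertex.
Vertex x-coordinate: x = -b/(2a)
x = -(-3) / (2 * 3)
x = 3/6 = 1/2
Substitute back to find the minimum value:
f(1/2) = 3 * (1/2)^2 - 3 * (1/2) - 8
= 3/4 - 3/2 - 8
= -35/4 = -8.75

-8.75


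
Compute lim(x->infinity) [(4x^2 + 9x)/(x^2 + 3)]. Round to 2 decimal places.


For limits at infinity with equal-degree polynomials,
we compare leading coefficients.
Numerator leading term: 4x^2
Denominator leading term: x^2
Divide both by x^2:
lim = (4 + 9/x) / (1 + 3/x^2)
As x -> infinity, the 1/x and 1/x^2 terms vanish:
= 4/1 = 4 = 4.00

4.00


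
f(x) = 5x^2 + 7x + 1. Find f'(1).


Differentiate term by term using power and sum rules:
f(x) = 5x^2 + 7x + 1
f'(x) = 10x + 7
Substitute x = 1:
f'(1) = 10 * 1 + 7
= 10 + 7
= 17

17


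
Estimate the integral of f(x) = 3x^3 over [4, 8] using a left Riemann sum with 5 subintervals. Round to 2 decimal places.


Left Riemann sum uses left endpoints of each subinterval.
Interval: [4, 8], n = 5
dx = (8 - 4) / 5 = 4/5
Left endpoints: [4, 24/5, 28/5, 32/5, 36/5]
f values: [192, 41472/125, 65856/125, 98304/125, 139968/125]
Sum = dx * (sum of f values)
= 4/5 * 14784/5
= 59136/25 = 2365.44

2365.44


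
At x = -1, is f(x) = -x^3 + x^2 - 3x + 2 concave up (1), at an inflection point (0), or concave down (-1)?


Concavity is determined by the sign of f''(x).
f(x) = -x^3 + x^2 - 3x + 2
f'(x) = -3x^2 + 2x - 3
f''(x) = -6x + 2
f''(-1) = -6 * (-1) + 2
= 6 + 2
= 8
Since f''(-1) > 0, the function is concave up (1)

1


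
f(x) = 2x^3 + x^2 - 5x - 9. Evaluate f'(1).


Differentiate f(x) = 2x^3 + x^2 - 5x - 9 term by term:
f'(x) = 6x^2 + 2x - 5
Substitute x = 1:
f'(1) = 6 * 1^2 + 2 * 1 - 5
= 6 + 2 - 5
= 3

3


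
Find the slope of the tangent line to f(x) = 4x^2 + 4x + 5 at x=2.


The slope of the tangent line equals f'(x) at the point.
f(x) = 4x^2 + 4x + 5
f'(x) = 8x + 4
At x = 2:
f'(2) = 8 * 2 + 4
= 16 + 4
= 20

20


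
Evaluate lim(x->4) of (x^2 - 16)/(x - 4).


Direct substitution gives 0/0, so we factor the numerator.
Factor: (x^2 - 16) = (x - 4)(x + 4)
Cancel the common factor (x - 4):
(x^2 - 16)/(x - 4) = (x + 4)
Now substitute x = 4:
= (4) - (-4) = 8

8


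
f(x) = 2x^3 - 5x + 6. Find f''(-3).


First derivative:
f'(x) = 6x^2 - 5
Second derivative:
f''(x) = 12x
Substitute x = -3:
f''(-3) = 12 * (-3) + 0
= -36 + 0
= -36

-36


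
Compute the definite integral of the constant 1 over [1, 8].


The integral of a constant k over [a, b] equals k * (b - a).
integral from 1 to 8 of 1 dx
= 1 * (8 - 1)
= 1 * 7
= 7

7


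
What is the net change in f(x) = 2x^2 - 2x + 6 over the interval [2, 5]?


Net change = f(b) - f(a)
f(x) = 2x^2 - 2x + 6
Compute f(5):
f(5) = 2 * 5^2 - 2 * 5 + 6
= 50 - 10 + 6
= 46
Compute f(2):
f(2) = 2 * 2^2 - 2 * 2 + 6
= 8 - 4 + 6
= 10
Net change = 46 - 10 = 36

36


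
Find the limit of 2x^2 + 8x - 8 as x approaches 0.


Since polynomials are continuous, we use direct substitution.
lim(x->0) of 2x^2 + 8x - 8
= 2 * 0^2 + 8 * 0 - 8
= 0 + 0 - 8
= -8

-8


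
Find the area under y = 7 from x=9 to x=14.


The area under a constant function y = 7 is a rectangle.
Width = 14 - 9 = 5
Height = 7
Area = width * height
= 5 * 7
= 35

35


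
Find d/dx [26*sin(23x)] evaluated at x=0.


Apply the chain rule to differentiate 26*sin(23x):
d/dx [26*sin(23x)]
= 26 * cos(23x) * d/dx(23x)
= 26 * 23 * cos(23x)
= 598 * cos(23x)
Evaluate at x = 0:
= 598 * cos(0)
= 598 * 1
= 598

598


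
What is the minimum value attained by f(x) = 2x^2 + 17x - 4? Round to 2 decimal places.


For a quadratic f(x) = ax^2 + bx + c with a > 0, the minimum is at the vertex.
Vertex x-coordinate: x = -b/(2a)
x = -(17) / (2 * 2)
x = -17/4
Substitute back to find the minimum value:
f(-17/4) = 2 * (-17/4)^2 + 17 * (-17/4) - 4
= 289/8 - 289/4 - 4
= -321/8 ≈ -40.13

-40.13


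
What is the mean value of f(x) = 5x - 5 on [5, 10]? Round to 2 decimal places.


Average value = 1/(b-a) * integral from a to b of f(x) dx
First compute the integral of 5x - 5:
F(x) = (5/2)x^2 - 5x
F(10) = 5/2 * 100 - 5 * 10 = 200
F(5) = 5/2 * 25 - 5 * 5 = 75/2
Integral = 200 - 75/2 = 325/2
Average = (325/2) / (10 - 5) = (325/2) / 5
= 65/2 = 32.50

32.50


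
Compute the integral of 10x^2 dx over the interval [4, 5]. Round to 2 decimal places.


Find the antiderivative of 10x^2:
F(x) = 10/3 * x^3
Apply the Fundamental Theorem of Calculus:
F(5) - F(4)
= 10/3 * 5^3 - 10/3 * 4^3
= 10/3 * (125 - 64)
= 10/3 * 61
= 610/3 ≈ 203.33

203.33


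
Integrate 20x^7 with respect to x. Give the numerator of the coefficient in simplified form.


Apply the power rule for integration:
integral of ax^n dx = a/(n+1) * x^(n+1) + C
integral of 20x^7 dx
= 20/8 * x^8 + C
= 5/2 * x^8 + C
The coefficient in lowest terms is 5/2, and its numerator is 5

5


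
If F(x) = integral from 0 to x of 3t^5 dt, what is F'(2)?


By the Fundamental Theorem of Calculus (Part 1):
If F(x) = integral from 0 to x of f(t) dt, then F'(x) = f(x)
Here f(t) = 3t^5
So F'(x) = 3x^5
Evaluate at x = 2:
F'(2) = 3 * 2^5
= 3 * 32
= 96

96


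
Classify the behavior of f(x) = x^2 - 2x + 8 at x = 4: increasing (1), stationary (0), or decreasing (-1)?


Compute f'(x) to determine behavior:
f'(x) = 2x - 2
f'(4) = 2 * 4 - 2
= 8 - 2
= 6
Since f'(4) > 0, the function is increasing (1)

1


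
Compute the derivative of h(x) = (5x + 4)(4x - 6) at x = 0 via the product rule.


Let u(x) = 5x + 4 and v(x) = 4x - 6
u'(x) = 5
v'(x) = 4
Product rule: h'(x) = u'(x)*v(x) + u(x)*v'(x)
= 5 * (4x - 6) + (5x + 4) * 4
At x = 0:
u(0) = 5 * 0 + 4 = 4
v(0) = 4 * 0 - 6 = -6
h'(0) = 5 * (-6) + 4 * 4
= -30 + 16
= -14

-14


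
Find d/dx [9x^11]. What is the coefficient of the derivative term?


We apply the power rule: d/dx [ax^n] = a*n * x^(n-1)
d/dx [9x^11]
= 9 * 11 * x^(11-1)
= 99x^10
The coefficient is 99

99


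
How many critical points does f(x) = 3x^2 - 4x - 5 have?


Find where f'(x) = 0:
f'(x) = 6x - 4
Set f'(x) = 0:
6x - 4 = 0
x = 4 / 6 = 2/3
This is a linear equation in x, so there is exactly one solution.
Number of critical points: 1

1


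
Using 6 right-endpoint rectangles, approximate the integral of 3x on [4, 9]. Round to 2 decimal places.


Right Riemann sum uses right endpoints of each subinterval.
Interval: [4, 9], n = 6
dx = (9 - 4) / 6 = 5/6
Right endpoints: [29/6, 17/3, 13/2, 22/3, 49/6, 9]
f values: [29/2, 17, 39/2, 22, 49/2, 27]
Sum = dx * (sum of f values)
= 5/6 * 249/2
= 415/4 = 103.75

103.75


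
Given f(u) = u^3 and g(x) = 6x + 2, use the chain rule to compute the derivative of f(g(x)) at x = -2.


Using the chain rule: (f(g(x)))' = f'(g(x)) * g'(x)
First, find g(-2):
g(-2) = 6 * (-2) + 2 = -10
Next, f'(u) = 3u^2
And g'(x) = 6
So f'(g(-2)) * g'(-2)
= 3 * (-10)^2 * 6
= 3 * 100 * 6
= 1800

1800


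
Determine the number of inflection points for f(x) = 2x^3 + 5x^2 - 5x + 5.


Inflection points occur where f''(x) = 0 and concavity changes.
f(x) = 2x^3 + 5x^2 - 5x + 5
f'(x) = 6x^2 + 10x - 5
f''(x) = 12x + 10
Set f''(x) = 0:
12x + 10 = 0
x = -10 / 12 = -5/6
Since f''(x) is linear (degree 1), it changes sign at this point.
Therefore there is exactly 1 inflection point.

1


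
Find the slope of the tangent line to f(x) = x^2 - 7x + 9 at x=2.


The slope of the tangent line equals f'(x) at the point.
f(x) = x^2 - 7x + 9
f'(x) = 2x - 7
At x = 2:
f'(2) = 2 * 2 - 7
= 4 - 7
= -3

-3


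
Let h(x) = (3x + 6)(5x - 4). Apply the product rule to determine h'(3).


Let u(x) = 3x + 6 and v(x) = 5x - 4
u'(x) = 3
v'(x) = 5
Product rule: h'(x) = u'(x)*v(x) + u(x)*v'(x)
= 3 * (5x - 4) + (3x + 6) * 5
At x = 3:
u(3) = 3 * 3 + 6 = 15
v(3) = 5 * 3 - 4 = 11
h'(3) = 3 * 11 + 15 * 5
= 33 + 75
= 108

108


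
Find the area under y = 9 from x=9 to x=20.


The area under a constant function y = 9 is a rectangle.
Width = 20 - 9 = 11
Height = 9
Area = width * height
= 11 * 9
= 99

99


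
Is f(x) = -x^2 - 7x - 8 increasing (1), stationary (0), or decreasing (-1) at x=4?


Compute f'(x) to determine behavior:
f'(x) = -2x - 7
f'(4) = -2 * 4 - 7
= -8 - 7
= -15
Since f'(4) < 0, the function is decreasing (-1)

-1


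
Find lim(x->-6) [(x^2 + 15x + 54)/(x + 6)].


Direct substitution gives 0/0, so we factor the numerator.
Factor: (x^2 + 15x + 54) = (x + 6)(x + 9)
Cancel the common factor (x + 6):
(x^2 + 15x + 54)/(x + 6) = (x + 9)
Now substitute x = -6:
= (-6) - (-9) = 3

3


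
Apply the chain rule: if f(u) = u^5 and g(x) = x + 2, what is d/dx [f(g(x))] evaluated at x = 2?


Using the chain rule: (f(g(x)))' = f'(g(x)) * g'(x)
First, find g(2):
g(2) = 1 * 2 + 2 = 4
Next, f'(u) = 5u^4
And g'(x) = 1
So f'(g(2)) * g'(2)
= 5 * 4^4 * 1
= 5 * 256 * 1
= 1280

1280


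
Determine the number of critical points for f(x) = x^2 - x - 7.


Find where f'(x) = 0:
f'(x) = 2x - 1
Set f'(x) = 0:
2x - 1 = 0
x = 1 / 2 = 1/2
This is a linear equation in x, so there is exactly one solution.
Number of critical points: 1

1


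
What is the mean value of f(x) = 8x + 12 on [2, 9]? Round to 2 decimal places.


Average value = 1/(b-a) * integral from a to b of f(x) dx
First compute the integral of 8x + 12:
F(x) = 4x^2 + 12x
F(9) = 4 * 81 + 12 * 9 = 432
F(2) = 4 * 4 + 12 * 2 = 40
Integral = 432 - 40 = 392
Average = 392 / (9 - 2) = 392 / 7
= 56 = 56.00

56.00


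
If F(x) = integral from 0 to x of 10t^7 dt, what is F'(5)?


By the Fundamental Theorem of Calculus (Part 1):
If F(x) = integral from 0 to x of f(t) dt, then F'(x) = f(x)
Here f(t) = 10t^7
So F'(x) = 10x^7
Evaluate at x = 5:
F'(5) = 10 * 5^7
= 10 * 78125
= 781250

781250


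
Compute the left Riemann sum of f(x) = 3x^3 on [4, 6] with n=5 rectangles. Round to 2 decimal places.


Left Riemann sum uses left endpoints of each subinterval.
Interval: [4, 6], n = 5
dx = (6 - 4) / 5 = 2/5
Left endpoints: [4, 22/5, 24/5, 26/5, 28/5]
f values: [192, 31944/125, 41472/125, 52728/125, 65856/125]
Sum = dx * (sum of f values)
= 2/5 * 1728
= 3456/5 = 691.20

691.20


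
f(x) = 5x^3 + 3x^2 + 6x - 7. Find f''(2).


First derivative:
f'(x) = 15x^2 + 6x + 6
Second derivative:
f''(x) = 30x + 6
Substitute x = 2:
f''(2) = 30 * 2 + 6
= 60 + 6
= 66

66


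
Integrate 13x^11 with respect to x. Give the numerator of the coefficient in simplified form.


Apply the power rule for integration:
integral of ax^n dx = a/(n+1) * x^(n+1) + C
integral of 13x^11 dx
= 13/12 * x^12 + C
The coefficient in lowest terms is 13/12, and its numerator is 13

13


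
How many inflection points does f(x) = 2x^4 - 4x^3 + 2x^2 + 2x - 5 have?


Inflection points occur where f''(x) = 0 and concavity changes.
f(x) = 2x^4 - 4x^3 + 2x^2 + 2x - 5
f'(x) = 8x^3 - 12x^2 + 4x + 2
f''(x) = 24x^2 - 24x + 4
This is a quadratic in x. Use the discriminant to count real roots.
Discriminant = (-24)^2 - 4 * 24 * 4
= 576 - 384
= 192
Since discriminant > 0, f''(x) = 0 has 2 distinct real solutions.
A quadratic with two distinct real roots changes sign at each root, so concavity changes at both.
Number of inflection points: 2

2


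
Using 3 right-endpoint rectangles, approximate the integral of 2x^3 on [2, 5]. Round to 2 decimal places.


Right Riemann sum uses right endpoints of each subinterval.
Interval: [2, 5], n = 3
dx = (5 - 2) / 3 = 1
Right endpoints: [3, 4, 5]
f values: [54, 128, 250]
Sum = dx * (sum of f values)
= 1 * 432
= 432 = 432.00

432.00


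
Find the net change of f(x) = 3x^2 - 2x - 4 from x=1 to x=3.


Net change = f(b) - f(a)
f(x) = 3x^2 - 2x - 4
Compute f(3):
f(3) = 3 * 3^2 - 2 * 3 - 4
= 27 - 6 - 4
= 17
Compute f(1):
f(1) = 3 * 1^2 - 2 * 1 - 4
= 3 - 2 - 4
= -3
Net change = 17 - (-3) = 20

20


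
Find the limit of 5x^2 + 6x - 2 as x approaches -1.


Since polynomials are continuous, we use direct substitution.
lim(x->-1) of 5x^2 + 6x - 2
= 5 * (-1)^2 + 6 * (-1) - 2
= 5 - 6 - 2
= -3

-3


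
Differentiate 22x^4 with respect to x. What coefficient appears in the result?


We apply the power rule: d/dx [ax^n] = a*n * x^(n-1)
d/dx [22x^4]
= 22 * 4 * x^(4-1)
= 88x^3
The coefficient is 88

88


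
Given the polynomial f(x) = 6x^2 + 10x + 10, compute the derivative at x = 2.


Differentiate term by term using power and sum rules:
f(x) = 6x^2 + 10x + 10
f'(x) = 12x + 10
Substitute x = 2:
f'(2) = 12 * 2 + 10
= 24 + 10
= 34

34


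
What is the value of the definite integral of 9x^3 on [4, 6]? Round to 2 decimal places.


Find the antiderivative of 9x^3:
F(x) = 9/4 * x^4
Apply the Fundamental Theorem of Calculus:
F(6) - F(4)
= 9/4 * 6^4 - 9/4 * 4^4
= 9/4 * (1296 - 256)
= 9/4 * 1040
= 2340 = 2340.00

2340.00


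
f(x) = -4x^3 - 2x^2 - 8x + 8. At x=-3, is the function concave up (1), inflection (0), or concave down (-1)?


Concavity is determined by the sign of f''(x).
f(x) = -4x^3 - 2x^2 - 8x + 8
f'(x) = -12x^2 - 4x - 8
f''(x) = -24x - 4
f''(-3) = -24 * (-3) - 4
= 72 - 4
= 68
Since f''(-3) > 0, the function is concave up (1)

1


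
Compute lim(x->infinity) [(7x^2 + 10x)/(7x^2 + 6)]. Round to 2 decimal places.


For limits at infinity with equal-degree polynomials,
we compare leading coefficients.
Numerator leading term: 7x^2
Denominator leading term: 7x^2
Divide both by x^2:
lim = (7 + 10/x) / (7 + 6/x^2)
As x -> infinity, the 1/x and 1/x^2 terms vanish:
= 7/7 = 1 = 1.00

1.00


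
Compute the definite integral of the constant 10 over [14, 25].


The integral of a constant k over [a, b] equals k * (b - a).
integral from 14 to 25 of 10 dx
= 10 * (25 - 14)
= 10 * 11
= 110

110


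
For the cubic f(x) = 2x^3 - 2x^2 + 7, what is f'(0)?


Differentiate f(x) = 2x^3 - 2x^2 + 7 term by term:
f'(x) = 6x^2 - 4x
Substitute x = 0:
f'(0) = 6 * 0^2 - 4 * 0 + 0
= 0 + 0 + 0
= 0

0


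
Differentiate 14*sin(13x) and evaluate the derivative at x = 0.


Apply the chain rule to differentiate 14*sin(13x):
d/dx [14*sin(13x)]
= 14 * cos(13x) * d/dx(13x)
= 14 * 13 * cos(13x)
= 182 * cos(13x)
Evaluate at x = 0:
= 182 * cos(0)
= 182 * 1
= 182

182


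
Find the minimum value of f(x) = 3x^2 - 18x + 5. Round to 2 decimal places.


For a quadratic f(x) = ax^2 + bx + c with a > 0, the minimum is at the vertex.
Vertex x-coordinate: x = -b/(2a)
x = -(-18) / (2 * 3)
x = 18/6 = 3
Substitute back to find the minimum value:
f(3) = 3 * 3^2 - 18 * 3 + 5
= 27 - 54 + 5
= -22 = -22.00

-22.00


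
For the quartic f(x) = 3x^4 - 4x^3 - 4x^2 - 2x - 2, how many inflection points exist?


Inflection points occur where f''(x) = 0 and concavity changes.
f(x) = 3x^4 - 4x^3 - 4x^2 - 2x - 2
f'(x) = 12x^3 - 12x^2 - 8x - 2
f''(x) = 36x^2 - 24x - 8
This is a quadratic in x. Use the discriminant to count real roots.
Discriminant = (-24)^2 - 4 * 36 * (-8)
= 576 - (-1152)
= 1728
Since discriminant > 0, f''(x) = 0 has 2 distinct real solutions.
A quadratic with two distinct real roots changes sign at each root, so concavity changes at both.
Number of inflection points: 2

2


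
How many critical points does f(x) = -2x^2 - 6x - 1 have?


Find where f'(x) = 0:
f'(x) = -4x - 6
Set f'(x) = 0:
-4x - 6 = 0
x = 6 / (-4) = -3/2
This is a linear equation in x, so there is exactly one solution.
Number of critical points: 1

1


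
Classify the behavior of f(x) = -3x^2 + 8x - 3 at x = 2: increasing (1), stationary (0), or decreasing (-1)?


Compute f'(x) to determine behavior:
f'(x) = -6x + 8
f'(2) = -6 * 2 + 8
= -12 + 8
= -4
Since f'(2) < 0, the function is decreasing (-1)

-1


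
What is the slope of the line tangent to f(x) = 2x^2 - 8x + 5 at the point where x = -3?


The slope of the tangent line equals f'(x) at the point.
f(x) = 2x^2 - 8x + 5
f'(x) = 4x - 8
At x = -3:
f'(-3) = 4 * (-3) - 8
= -12 - 8
= -20

-20


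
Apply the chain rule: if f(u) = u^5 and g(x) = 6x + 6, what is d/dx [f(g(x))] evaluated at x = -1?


Using the chain rule: (f(g(x)))' = f'(g(x)) * g'(x)
First, find g(-1):
g(-1) = 6 * (-1) + 6 = 0
Next, f'(u) = 5u^4
And g'(x) = 6
So f'(g(-1)) * g'(-1)
= 5 * 0^4 * 6
= 5 * 0 * 6
= 0

0


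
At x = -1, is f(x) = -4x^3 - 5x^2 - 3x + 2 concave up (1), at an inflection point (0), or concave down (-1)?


Concavity is determined by the sign of f''(x).
f(x) = -4x^3 - 5x^2 - 3x + 2
f'(x) = -12x^2 - 10x - 3
f''(x) = -24x - 10
f''(-1) = -24 * (-1) - 10
= 24 - 10
= 14
Since f''(-1) > 0, the function is concave up (1)

1


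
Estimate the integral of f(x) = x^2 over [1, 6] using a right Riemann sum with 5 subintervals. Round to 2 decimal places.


Right Riemann sum uses right endpoints of each subinterval.
Interval: [1, 6], n = 5
dx = (6 - 1) / 5 = 1
Right endpoints: [2, 3, 4, 5, 6]
f values: [4, 9, 16, 25, 36]
Sum = dx * (sum of f values)
= 1 * 90
= 90 = 90.00

90.00


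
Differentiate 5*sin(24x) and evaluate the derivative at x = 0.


Apply the chain rule to differentiate 5*sin(24x):
d/dx [5*sin(24x)]
= 5 * cos(24x) * d/dx(24x)
= 5 * 24 * cos(24x)
= 120 * cos(24x)
Evaluate at x = 0:
= 120 * cos(0)
= 120 * 1
= 120

120


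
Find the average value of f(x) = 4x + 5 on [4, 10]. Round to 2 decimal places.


Average value = 1/(b-a) * integral from a to b of f(x) dx
First compute the integral of 4x + 5:
F(x) = 2x^2 + 5x
F(10) = 2 * 100 + 5 * 10 = 250
F(4) = 2 * 16 + 5 * 4 = 52
Integral = 250 - 52 = 198
Average = 198 / (10 - 4) = 198 / 6
= 33 = 33.00

33.00


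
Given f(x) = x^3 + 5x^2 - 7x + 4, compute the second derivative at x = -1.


First derivative:
f'(x) = 3x^2 + 10x - 7
Second derivative:
f''(x) = 6x + 10
Substitute x = -1:
f''(-1) = 6 * (-1) + 10
= -6 + 10
= 4

4


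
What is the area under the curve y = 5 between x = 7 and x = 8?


The area under a constant function y = 5 is a rectangle.
Width = 8 - 7 = 1
Height = 5
Area = width * height
= 1 * 5
= 5

5


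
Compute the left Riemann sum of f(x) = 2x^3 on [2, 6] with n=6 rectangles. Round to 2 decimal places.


Left Riemann sum uses left endpoints of each subinterval.
Interval: [2, 6], n = 6
dx = (6 - 2) / 6 = 2/3
Left endpoints: [2, 8/3, 10/3, 4, 14/3, 16/3]
f values: [16, 1024/27, 2000/27, 128, 5488/27, 8192/27]
Sum = dx * (sum of f values)
= 2/3 * 2288/3
= 4576/9 ≈ 508.44

508.44


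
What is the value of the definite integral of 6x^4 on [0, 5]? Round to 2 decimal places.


Find the antiderivative of 6x^4:
F(x) = 6/5 * x^5
Apply the Fundamental Theorem of Calculus:
F(5) - F(0)
= 6/5 * 5^5 - 6/5 * 0^5
= 6/5 * (3125 - 0)
= 6/5 * 3125
= 3750 = 3750.00

3750.00


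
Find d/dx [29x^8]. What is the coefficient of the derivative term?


We apply the power rule: d/dx [ax^n] = a*n * x^(n-1)
d/dx [29x^8]
= 29 * 8 * x^(8-1)
= 232x^7
The coefficient is 232

232


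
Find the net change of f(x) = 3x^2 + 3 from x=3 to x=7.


Net change = f(b) - f(a)
f(x) = 3x^2 + 3
Compute f(7):
f(7) = 3 * 7^2 + 0 * 7 + 3
= 147 + 0 + 3
= 150
Compute f(3):
f(3) = 3 * 3^2 + 0 * 3 + 3
= 27 + 0 + 3
= 30
Net change = 150 - 30 = 120

120


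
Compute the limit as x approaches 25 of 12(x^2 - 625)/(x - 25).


Direct substitution gives 0/0, so we factor the numerator.
Factor: 12(x^2 - 625) = 12 * (x - 25)(x + 25)
Cancel the common factor (x - 25):
12(x^2 - 625)/(x - 25) = 12 * (x + 25)
Now substitute x = 25:
= 12 * (25 + 25) = 600

600


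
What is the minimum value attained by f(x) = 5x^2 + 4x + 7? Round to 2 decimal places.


For a quadratic f(x) = ax^2 + bx + c with a > 0, the minimum is at the vertex.
Vertex x-coordinate: x = -b/(2a)
x = -(4) / (2 * 5)
x = -4/10 = -2/5
Substitute back to find the minimum value:
f(-2/5) = 5 * (-2/5)^2 + 4 * (-2/5) + 7
= 4/5 - 8/5 + 7
= 31/5 = 6.20

6.20


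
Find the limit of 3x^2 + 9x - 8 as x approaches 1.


Since polynomials are continuous, we use direct substitution.
lim(x->1) of 3x^2 + 9x - 8
= 3 * 1^2 + 9 * 1 - 8
= 3 + 9 - 8
= 4

4


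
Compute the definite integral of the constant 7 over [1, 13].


The integral of a constant k over [a, b] equals k * (b - a).
integral from 1 to 13 of 7 dx
= 7 * (13 - 1)
= 7 * 12
= 84

84


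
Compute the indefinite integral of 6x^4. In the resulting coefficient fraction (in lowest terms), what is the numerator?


Apply the power rule for integration:
integral of ax^n dx = a/(n+1) * x^(n+1) + C
integral of 6x^4 dx
= 6/5 * x^5 + C
The coefficient in lowest terms is 6/5, and its numerator is 6

6


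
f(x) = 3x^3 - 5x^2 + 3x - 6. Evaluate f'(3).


Differentiate f(x) = 3x^3 - 5x^2 + 3x - 6 term by term:
f'(x) = 9x^2 - 10x + 3
Substitute x = 3:
f'(3) = 9 * 3^2 - 10 * 3 + 3
= 81 - 30 + 3
= 54

54


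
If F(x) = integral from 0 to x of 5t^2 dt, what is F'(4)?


By the Fundamental Theorem of Calculus (Part 1):
If F(x) = integral from 0 to x of f(t) dt, then F'(x) = f(x)
Here f(t) = 5t^2
So F'(x) = 5x^2
Evaluate at x = 4:
F'(4) = 5 * 4^2
= 5 * 16
= 80

80


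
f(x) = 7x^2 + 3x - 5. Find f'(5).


Differentiate term by term using power and sum rules:
f(x) = 7x^2 + 3x - 5
f'(x) = 14x + 3
Substitute x = 5:
f'(5) = 14 * 5 + 3
= 70 + 3
= 73

73


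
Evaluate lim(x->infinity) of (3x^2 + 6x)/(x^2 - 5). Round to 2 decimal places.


For limits at infinity with equal-degree polynomials,
we compare leading coefficients.
Numerator leading term: 3x^2
Denominator leading term: x^2
Divide both by x^2:
lim = (3 + 6/x) / (1 - 5/x^2)
As x -> infinity, the 1/x and 1/x^2 terms vanish:
= 3/1 = 3 = 3.00

3.00


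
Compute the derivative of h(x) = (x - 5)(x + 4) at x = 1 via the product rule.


Let u(x) = x - 5 and v(x) = x + 4
u'(x) = 1
v'(x) = 1
Product rule: h'(x) = u'(x)*v(x) + u(x)*v'(x)
= 1 * (x + 4) + (x - 5) * 1
At x = 1:
u(1) = 1 * 1 - 5 = -4
v(1) = 1 * 1 + 4 = 5
h'(1) = 1 * 5 + (-4) * 1
= 5 - 4
= 1

1


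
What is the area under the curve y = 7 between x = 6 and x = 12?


The area under a constant function y = 7 is a rectangle.
Width = 12 - 6 = 6
Height = 7
Area = width * height
= 6 * 7
= 42

42


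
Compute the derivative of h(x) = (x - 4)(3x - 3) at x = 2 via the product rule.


Let u(x) = x - 4 and v(x) = 3x - 3
u'(x) = 1
v'(x) = 3
Product rule: h'(x) = u'(x)*v(x) + u(x)*v'(x)
= 1 * (3x - 3) + (x - 4) * 3
At x = 2:
u(2) = 1 * 2 - 4 = -2
v(2) = 3 * 2 - 3 = 3
h'(2) = 1 * 3 + (-2) * 3
= 3 - 6
= -3

-3


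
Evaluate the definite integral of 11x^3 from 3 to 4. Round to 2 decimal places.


Find the antiderivative of 11x^3:
F(x) = 11/4 * x^4
Apply the Fundamental Theorem of Calculus:
F(4) - F(3)
= 11/4 * 4^4 - 11/4 * 3^4
= 11/4 * (256 - 81)
= 11/4 * 175
= 1925/4 = 481.25

481.25


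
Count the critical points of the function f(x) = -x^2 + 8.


Find where f'(x) = 0:
f'(x) = -2x
Set f'(x) = 0:
-2x = 0
x = 0 / (-2) = 0
This is a linear equation in x, so there is exactly one solution.
Number of critical points: 1

1


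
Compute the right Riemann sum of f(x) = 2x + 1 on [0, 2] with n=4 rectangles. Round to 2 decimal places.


Right Riemann sum uses right endpoints of each subinterval.
Interval: [0, 2], n = 4
dx = (2 - 0) / 4 = 1/2
Right endpoints: [1/2, 1, 3/2, 2]
f values: [2, 3, 4, 5]
Sum = dx * (sum of f values)
= 1/2 * 14
= 7 = 7.00

7.00


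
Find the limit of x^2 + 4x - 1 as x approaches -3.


Since polynomials are continuous, we use direct substitution.
lim(x->-3) of x^2 + 4x - 1
= 1 * (-3)^2 + 4 * (-3) - 1
= 9 - 12 - 1
= -4

-4


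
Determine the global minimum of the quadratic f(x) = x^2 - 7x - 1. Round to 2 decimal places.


For a quadratic f(x) = ax^2 + bx + c with a > 0, the minimum is at the vertex.
Vertex x-coordinate: x = -b/(2a)
x = -(-7) / (2 * 1)
x = 7/2
Substitute back to find the minimum value:
f(7/2) = 1 * (7/2)^2 - 7 * (7/2) - 1
= 49/4 - 49/2 - 1
= -53/4 = -13.25

-13.25


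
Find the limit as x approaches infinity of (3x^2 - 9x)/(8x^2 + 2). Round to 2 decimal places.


For limits at infinity with equal-degree polynomials,
we compare leading coefficients.
Numerator leading term: 3x^2
Denominator leading term: 8x^2
Divide both by x^2:
lim = (3 - 9/x) / (8 + 2/x^2)
As x -> infinity, the 1/x and 1/x^2 terms vanish:
= 3/8 ≈ 0.38

0.38


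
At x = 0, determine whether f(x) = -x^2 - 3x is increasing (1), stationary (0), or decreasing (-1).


Compute f'(x) to determine behavior:
f'(x) = -2x - 3
f'(0) = -2 * 0 - 3
= 0 - 3
= -3
Since f'(0) < 0, the function is decreasing (-1)

-1


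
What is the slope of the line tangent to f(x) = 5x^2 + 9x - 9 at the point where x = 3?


The slope of the tangent line equals f'(x) at the point.
f(x) = 5x^2 + 9x - 9
f'(x) = 10x + 9
At x = 3:
f'(3) = 10 * 3 + 9
= 30 + 9
= 39

39


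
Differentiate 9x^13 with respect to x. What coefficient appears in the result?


We apply the power rule: d/dx [ax^n] = a*n * x^(n-1)
d/dx [9x^13]
= 9 * 13 * x^(13-1)
= 117x^12
The coefficient is 117

117


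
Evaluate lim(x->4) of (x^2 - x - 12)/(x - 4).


Direct substitution gives 0/0, so we factor the numerator.
Factor: (x^2 - x - 12) = (x - 4)(x + 3)
Cancel the common factor (x - 4):
(x^2 - x - 12)/(x - 4) = (x + 3)
Now substitute x = 4:
= (4) - (-3) = 7

7


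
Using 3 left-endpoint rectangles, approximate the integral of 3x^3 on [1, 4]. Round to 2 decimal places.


Left Riemann sum uses left endpoints of each subinterval.
Interval: [1, 4], n = 3
dx = (4 - 1) / 3 = 1
Left endpoints: [1, 2, 3]
f values: [3, 24, 81]
Sum = dx * (sum of f values)
= 1 * 108
= 108 = 108.00

108.00


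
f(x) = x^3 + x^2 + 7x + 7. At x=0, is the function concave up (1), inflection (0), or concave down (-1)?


Concavity is determined by the sign of f''(x).
f(x) = x^3 + x^2 + 7x + 7
f'(x) = 3x^2 + 2x + 7
f''(x) = 6x + 2
f''(0) = 6 * 0 + 2
= 0 + 2
= 2
Since f''(0) > 0, the function is concave up (1)

1


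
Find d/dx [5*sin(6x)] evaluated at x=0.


Apply the chain rule to differentiate 5*sin(6x):
d/dx [5*sin(6x)]
= 5 * cos(6x) * d/dx(6x)
= 5 * 6 * cos(6x)
= 30 * cos(6x)
Evaluate at x = 0:
= 30 * cos(0)
= 30 * 1
= 30

30


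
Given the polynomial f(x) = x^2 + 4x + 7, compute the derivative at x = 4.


Differentiate term by term using power and sum rules:
f(x) = x^2 + 4x + 7
f'(x) = 2x + 4
Substitute x = 4:
f'(4) = 2 * 4 + 4
= 8 + 4
= 12

12


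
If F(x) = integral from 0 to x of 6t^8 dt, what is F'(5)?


By the Fundamental Theorem of Calculus (Part 1):
If F(x) = integral from 0 to x of f(t) dt, then F'(x) = f(x)
Here f(t) = 6t^8
So F'(x) = 6x^8
Evaluate at x = 5:
F'(5) = 6 * 5^8
= 6 * 390625
= 2343750

2343750


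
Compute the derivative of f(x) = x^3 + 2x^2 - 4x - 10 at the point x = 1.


Differentiate f(x) = x^3 + 2x^2 - 4x - 10 term by term:
f'(x) = 3x^2 + 4x - 4
Substitute x = 1:
f'(1) = 3 * 1^2 + 4 * 1 - 4
= 3 + 4 - 4
= 3

3


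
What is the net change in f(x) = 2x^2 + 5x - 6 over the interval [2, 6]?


Net change = f(b) - f(a)
f(x) = 2x^2 + 5x - 6
Compute f(6):
f(6) = 2 * 6^2 + 5 * 6 - 6
= 72 + 30 - 6
= 96
Compute f(2):
f(2) = 2 * 2^2 + 5 * 2 - 6
= 8 + 10 - 6
= 12
Net change = 96 - 12 = 84

84


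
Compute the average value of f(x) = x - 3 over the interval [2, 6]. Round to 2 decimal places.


Average value = 1/(b-a) * integral from a to b of f(x) dx
First compute the integral of x - 3:
F(x) = (1/2)x^2 - 3x
F(6) = 1/2 * 36 - 3 * 6 = 0
F(2) = 1/2 * 4 - 3 * 2 = -4
Integral = 0 - (-4) = 4
Average = 4 / (6 - 2) = 4 / 4
= 1 = 1.00

1.00


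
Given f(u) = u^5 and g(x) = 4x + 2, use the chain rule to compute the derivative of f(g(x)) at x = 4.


Using the chain rule: (f(g(x)))' = f'(g(x)) * g'(x)
First, find g(4):
g(4) = 4 * 4 + 2 = 18
Next, f'(u) = 5u^4
And g'(x) = 4
So f'(g(4)) * g'(4)
= 5 * 18^4 * 4
= 5 * 104976 * 4
= 2099520

2099520


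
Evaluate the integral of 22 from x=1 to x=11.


The integral of a constant k over [a, b] equals k * (b - a).
integral from 1 to 11 of 22 dx
= 22 * (11 - 1)
= 22 * 10
= 220

220


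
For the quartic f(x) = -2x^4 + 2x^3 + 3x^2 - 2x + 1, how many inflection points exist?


Inflection points occur where f''(x) = 0 and concavity changes.
f(x) = -2x^4 + 2x^3 + 3x^2 - 2x + 1
f'(x) = -8x^3 + 6x^2 + 6x - 2
f''(x) = -24x^2 + 12x + 6
This is a quadratic in x. Use the discriminant to count real roots.
Discriminant = (12)^2 - 4 * (-24) * 6
= 144 - (-576)
= 720
Since discriminant > 0, f''(x) = 0 has 2 distinct real solutions.
A quadratic with two distinct real roots changes sign at each root, so concavity changes at both.
Number of inflection points: 2

2


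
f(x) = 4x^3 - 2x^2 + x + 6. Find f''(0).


First derivative:
f'(x) = 12x^2 - 4x + 1
Second derivative:
f''(x) = 24x - 4
Substitute x = 0:
f''(0) = 24 * 0 - 4
= 0 - 4
= -4

-4


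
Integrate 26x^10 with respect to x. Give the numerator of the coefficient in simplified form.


Apply the power rule for integration:
integral of ax^n dx = a/(n+1) * x^(n+1) + C
integral of 26x^10 dx
= 26/11 * x^11 + C
The coefficient in lowest terms is 26/11, and its numerator is 26

26


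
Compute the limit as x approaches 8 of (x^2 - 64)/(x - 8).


Direct substitution gives 0/0, so we factor the numerator.
Factor: (x^2 - 64) = (x - 8)(x + 8)
Cancel the common factor (x - 8):
(x^2 - 64)/(x - 8) = (x + 8)
Now substitute x = 8:
= (8) - (-8) = 16

16


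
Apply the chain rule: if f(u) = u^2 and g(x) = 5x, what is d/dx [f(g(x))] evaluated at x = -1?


Using the chain rule: (f(g(x)))' = f'(g(x)) * g'(x)
First, find g(-1):
g(-1) = 5 * (-1) + 0 = -5
Next, f'(u) = 2u
And g'(x) = 5
So f'(g(-1)) * g'(-1)
= 2 * (-5) * 5
= -50

-50


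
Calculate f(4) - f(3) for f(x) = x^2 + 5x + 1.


Net change = f(b) - f(a)
f(x) = x^2 + 5x + 1
Compute f(4):
f(4) = 1 * 4^2 + 5 * 4 + 1
= 16 + 20 + 1
= 37
Compute f(3):
f(3) = 1 * 3^2 + 5 * 3 + 1
= 9 + 15 + 1
= 25
Net change = 37 - 25 = 12

12


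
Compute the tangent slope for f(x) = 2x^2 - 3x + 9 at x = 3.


The slope of the tangent line equals f'(x) at the point.
f(x) = 2x^2 - 3x + 9
f'(x) = 4x - 3
At x = 3:
f'(3) = 4 * 3 - 3
= 12 - 3
= 9

9


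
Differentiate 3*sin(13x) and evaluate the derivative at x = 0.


Apply the chain rule to differentiate 3*sin(13x):
d/dx [3*sin(13x)]
= 3 * cos(13x) * d/dx(13x)
= 3 * 13 * cos(13x)
= 39 * cos(13x)
Evaluate at x = 0:
= 39 * cos(0)
= 39 * 1
= 39

39


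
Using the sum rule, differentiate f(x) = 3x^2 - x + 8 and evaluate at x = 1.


Differentiate term by term using power and sum rules:
f(x) = 3x^2 - x + 8
f'(x) = 6x - 1
Substitute x = 1:
f'(1) = 6 * 1 - 1
= 6 - 1
= 5

5
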